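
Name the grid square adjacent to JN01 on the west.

Longitude square 0; −1 → -1, wraps to 9, carry into field.
Longitude field J = 9; −1 → 8 = I.
The latitude characters are unchanged.

IN91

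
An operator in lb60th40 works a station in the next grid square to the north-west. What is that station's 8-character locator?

Longitude extended square 4; −1 → 3.
Latitude extended square 0; +1 → 1.

LB60th31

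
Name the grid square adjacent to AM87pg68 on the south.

Latitude extended square 8; −1 → 7.
The longitude characters are unchanged.

AM87pg67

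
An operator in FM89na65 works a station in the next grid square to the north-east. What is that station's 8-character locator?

Longitude extended square 6; +1 → 7.
Latitude extended square 5; +1 → 6.

FM89na76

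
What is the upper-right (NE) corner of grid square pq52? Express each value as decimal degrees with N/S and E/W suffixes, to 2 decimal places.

73.00° N, 132.00° E

Field P=15, Q=16: +15·20° lon, +16·10° lat → SW at lon 120°, lat 70°.
Square 5, 2: +5·2° lon, +2·1° lat → SW at lon 130°, lat 72°.
Cell spans 2° lon × 1° lat. NE corner is SW corner plus one full cell.
latitude 73.00° N, longitude 132.00° E.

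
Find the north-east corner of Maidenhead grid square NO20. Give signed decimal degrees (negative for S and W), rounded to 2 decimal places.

51.00, 86.00

Field N=13, O=14: +13·20° lon, +14·10° lat → SW at lon 80°, lat 50°.
Square 2, 0: +2·2° lon, +0·1° lat → SW at lon 84°, lat 50°.
Cell spans 2° lon × 1° lat. NE corner is SW corner plus one full cell.
latitude 51.00, longitude 86.00.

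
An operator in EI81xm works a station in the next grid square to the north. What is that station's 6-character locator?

EI81xn

Latitude subsquare m = 12; +1 → 13 = n.
The longitude characters are unchanged.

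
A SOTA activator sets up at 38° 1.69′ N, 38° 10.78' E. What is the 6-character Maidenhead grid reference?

Add 180° to longitude and 90° to latitude: 218.1797, 128.0282.
Field: lon ⌊218.1797/20⌋ = 10 → K; lat ⌊128.0282/10⌋ = 12 → M.
Square: lon ⌊18.1797/2⌋ = 9; lat ⌊8.0282/1⌋ = 8.
Subsquare: lon ⌊0.1797/0.0833333⌋ = 2 → c; lat ⌊0.0282/0.0416667⌋ = 0 → a.

KM98ca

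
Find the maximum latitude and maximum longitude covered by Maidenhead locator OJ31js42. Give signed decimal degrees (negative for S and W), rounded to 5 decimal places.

1.76250, 106.79167

Field O=14, J=9: +14·20° lon, +9·10° lat → SW at lon 100°, lat 0°.
Square 3, 1: +3·2° lon, +1·1° lat → SW at lon 106°, lat 1°.
Subsquare j=9, s=18: +9·0.0833333° lon, +18·0.0416667° lat → SW at lon 106.75°, lat 1.75°.
Extended square 4, 2: +4·0.00833333° lon, +2·0.00416667° lat → SW at lon 106.783°, lat 1.75833°.
Cell spans 0.00833333° lon × 0.00416667° lat. NE corner is SW corner plus one full cell.
latitude 1.76250, longitude 106.79167.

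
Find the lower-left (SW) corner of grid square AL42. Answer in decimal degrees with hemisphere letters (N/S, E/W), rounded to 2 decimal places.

22.00° N, 172.00° W

Field A=0, L=11: +0·20° lon, +11·10° lat → SW at lon -180°, lat 20°.
Square 4, 2: +4·2° lon, +2·1° lat → SW at lon -172°, lat 22°.
latitude 22.00° N, longitude 172.00° W.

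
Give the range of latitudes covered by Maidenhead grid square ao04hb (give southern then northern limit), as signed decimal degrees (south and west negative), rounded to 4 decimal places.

Field A=0, O=14: +0·20° lon, +14·10° lat → SW at lon -180°, lat 50°.
Square 0, 4: +0·2° lon, +4·1° lat → SW at lon -180°, lat 54°.
Subsquare h=7, b=1: +7·0.0833333° lon, +1·0.0416667° lat → SW at lon -179.417°, lat 54.0417°.
Cell spans 0.0833333° lon × 0.0416667° lat.
south 54.0417, north 54.0833.

54.0417, 54.0833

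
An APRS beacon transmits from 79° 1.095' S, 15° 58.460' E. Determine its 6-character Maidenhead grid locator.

Add 180° to longitude and 90° to latitude: 195.9743, 10.9818.
Field: 195.9743/20 → 9 → J, 10.9818/10 → 1 → B; chars JB.
Square: 15.9743/2 → 7, 0.9818/1 → 0; chars 70.
Subsquare: 1.9743/0.0833333 → 23 → x, 0.9818/0.0416667 → 23 → x; chars xx.

JB70xx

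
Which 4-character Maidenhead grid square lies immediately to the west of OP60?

Longitude square 6; −1 → 5.
The latitude characters are unchanged.

OP50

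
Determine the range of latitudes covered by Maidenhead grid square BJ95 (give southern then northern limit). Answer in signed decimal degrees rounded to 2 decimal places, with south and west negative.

Field B=1, J=9: +1·20° lon, +9·10° lat → SW at lon -160°, lat 0°.
Square 9, 5: +9·2° lon, +5·1° lat → SW at lon -142°, lat 5°.
Cell spans 2° lon × 1° lat.
south 5.00, north 6.00.

5.00, 6.00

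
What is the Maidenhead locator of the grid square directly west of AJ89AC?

Longitude subsquare a = 0; −1 → -1, wraps to 23 = x, carry into square.
Longitude square 8; −1 → 7.
The latitude characters are unchanged.

AJ79xc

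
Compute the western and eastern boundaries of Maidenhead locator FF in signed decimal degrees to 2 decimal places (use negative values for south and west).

-80.00, -60.00

Field F=5, F=5: +5·20° lon, +5·10° lat → SW at lon -80°, lat -40°.
Cell spans 20° lon × 10° lat.
west -80.00, east -60.00.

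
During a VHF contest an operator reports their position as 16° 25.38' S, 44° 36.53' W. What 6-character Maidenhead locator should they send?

GH73qn

Add 180° to longitude and 90° to latitude: 135.3912, 73.5770.
Field (20°×10°, letters A–R): lon ⌊135.3912/20⌋ = 6 → G; lat ⌊73.5770/10⌋ = 7 → H.
Square (2°×1°, digits 0–9): lon ⌊15.3912/2⌋ = 7; lat ⌊3.5770/1⌋ = 3.
Subsquare (5′×2.5′, letters a–x): lon ⌊1.3912/0.0833333⌋ = 16 → q; lat ⌊0.5770/0.0416667⌋ = 13 → n.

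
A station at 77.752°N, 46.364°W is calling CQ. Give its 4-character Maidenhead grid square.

GQ67

Add 180° to longitude and 90° to latitude: 133.64, 167.75.
Field: 133.64/20 → 6 → G, 167.75/10 → 16 → Q; chars GQ.
Square: 13.64/2 → 6, 7.75/1 → 7; chars 67.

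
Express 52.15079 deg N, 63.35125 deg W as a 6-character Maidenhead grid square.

FO82hd

Offset from 180°W / 90°S: lon 116.6488°, lat 142.1508°.
Field: lon ⌊116.6488/20⌋ = 5 → F; lat ⌊142.1508/10⌋ = 14 → O.
Square: lon ⌊16.6488/2⌋ = 8; lat ⌊2.1508/1⌋ = 2.
Subsquare: lon ⌊0.6488/0.0833333⌋ = 7 → h; lat ⌊0.1508/0.0416667⌋ = 3 → d.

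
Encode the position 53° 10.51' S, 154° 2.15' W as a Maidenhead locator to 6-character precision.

BD26xt

Offset from 180°W / 90°S: lon 25.9642°, lat 36.8248°.
Field (20°×10°, letters A–R): 25.9642/20 → 1 → B, 36.8248/10 → 3 → D; chars BD.
Square (2°×1°, digits 0–9): 5.9642/2 → 2, 6.8248/1 → 6; chars 26.
Subsquare (5′×2.5′, letters a–x): 1.9642/0.0833333 → 23 → x, 0.8248/0.0416667 → 19 → t; chars xt.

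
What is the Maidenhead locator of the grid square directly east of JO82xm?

JO92am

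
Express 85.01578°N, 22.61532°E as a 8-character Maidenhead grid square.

KR15ha33

Shift to the Maidenhead origin (180°W, 90°S): lon 202.61532, lat 175.01578.
Field (20°×10°, letters A–R): 202.61532/20 → 10 → K, 175.01578/10 → 17 → R; chars KR.
Square (2°×1°, digits 0–9): 2.61532/2 → 1, 5.01578/1 → 5; chars 15.
Subsquare (5′×2.5′, letters a–x): 0.61532/0.0833333 → 7 → h, 0.01578/0.0416667 → 0 → a; chars ha.
Extended square (30″×15″, digits 0–9): 0.03199/0.00833333 → 3, 0.01578/0.00416667 → 3; chars 33.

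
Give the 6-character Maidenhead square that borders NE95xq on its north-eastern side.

OE05ar

Longitude subsquare x = 23; +1 → 24, wraps to 0 = a, carry into square.
Longitude square 9; +1 → 10, wraps to 0, carry into field.
Longitude field N = 13; +1 → 14 = O.
Latitude subsquare q = 16; +1 → 17 = r.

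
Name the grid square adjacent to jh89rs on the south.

JH89rr

Latitude subsquare s = 18; −1 → 17 = r.
The longitude characters are unchanged.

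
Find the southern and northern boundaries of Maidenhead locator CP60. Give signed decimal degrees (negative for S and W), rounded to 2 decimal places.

Field C=2, P=15: +2·20° lon, +15·10° lat → SW at lon -140°, lat 60°.
Square 6, 0: +6·2° lon, +0·1° lat → SW at lon -128°, lat 60°.
Cell spans 2° lon × 1° lat.
south 60.00, north 61.00.

60.00, 61.00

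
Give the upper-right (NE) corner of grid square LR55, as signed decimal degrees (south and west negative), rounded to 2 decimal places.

Field L=11, R=17: +11·20° lon, +17·10° lat → SW at lon 40°, lat 80°.
Square 5, 5: +5·2° lon, +5·1° lat → SW at lon 50°, lat 85°.
Cell spans 2° lon × 1° lat. NE corner is SW corner plus one full cell.
latitude 86.00, longitude 52.00.

86.00, 52.00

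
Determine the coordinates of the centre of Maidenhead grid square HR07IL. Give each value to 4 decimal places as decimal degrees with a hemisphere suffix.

Field H=7, R=17: +7·20° lon, +17·10° lat → SW at lon -40°, lat 80°.
Square 0, 7: +0·2° lon, +7·1° lat → SW at lon -40°, lat 87°.
Subsquare i=8, l=11: +8·0.0833333° lon, +11·0.0416667° lat → SW at lon -39.3333°, lat 87.4583°.
Cell spans 0.0833333° lon × 0.0416667° lat. Centre is SW corner plus half of each.
latitude 87.4792° N, longitude 39.2917° W.

87.4792° N, 39.2917° W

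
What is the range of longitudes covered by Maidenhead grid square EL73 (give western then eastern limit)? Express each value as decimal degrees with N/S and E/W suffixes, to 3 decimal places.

86.000° W, 84.000° W

Field E=4, L=11: +4·20° lon, +11·10° lat → SW at lon -100°, lat 20°.
Square 7, 3: +7·2° lon, +3·1° lat → SW at lon -86°, lat 23°.
Cell spans 2° lon × 1° lat.
west 86.000° W, east 84.000° W.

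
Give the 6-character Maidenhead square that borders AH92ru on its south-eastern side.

AH92st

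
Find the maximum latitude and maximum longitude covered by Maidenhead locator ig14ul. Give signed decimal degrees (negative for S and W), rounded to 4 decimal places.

-25.5000, -16.2500

Field I=8, G=6: +8·20° lon, +6·10° lat → SW at lon -20°, lat -30°.
Square 1, 4: +1·2° lon, +4·1° lat → SW at lon -18°, lat -26°.
Subsquare u=20, l=11: +20·0.0833333° lon, +11·0.0416667° lat → SW at lon -16.3333°, lat -25.5417°.
Cell spans 0.0833333° lon × 0.0416667° lat. NE corner is SW corner plus one full cell.
latitude -25.5000, longitude -16.2500.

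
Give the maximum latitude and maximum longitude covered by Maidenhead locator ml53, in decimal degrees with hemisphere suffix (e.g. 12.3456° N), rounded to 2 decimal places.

Field M=12, L=11: +12·20° lon, +11·10° lat → SW at lon 60°, lat 20°.
Square 5, 3: +5·2° lon, +3·1° lat → SW at lon 70°, lat 23°.
Cell spans 2° lon × 1° lat. NE corner is SW corner plus one full cell.
latitude 24.00° N, longitude 72.00° E.

24.00° N, 72.00° E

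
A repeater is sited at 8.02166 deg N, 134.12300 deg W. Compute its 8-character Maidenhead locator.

Add 180° to longitude and 90° to latitude: 45.87700, 98.02166.
Field: lon ⌊45.87700/20⌋ = 2 → C; lat ⌊98.02166/10⌋ = 9 → J.
Square: lon ⌊5.87700/2⌋ = 2; lat ⌊8.02166/1⌋ = 8.
Subsquare: lon ⌊1.87700/0.0833333⌋ = 22 → w; lat ⌊0.02166/0.0416667⌋ = 0 → a.
Extended square: lon ⌊0.04367/0.00833333⌋ = 5; lat ⌊0.02166/0.00416667⌋ = 5.

CJ28wa55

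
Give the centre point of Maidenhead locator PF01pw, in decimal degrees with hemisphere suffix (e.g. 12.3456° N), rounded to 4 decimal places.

38.0625° S, 121.2917° E

Field P=15, F=5: +15·20° lon, +5·10° lat → SW at lon 120°, lat -40°.
Square 0, 1: +0·2° lon, +1·1° lat → SW at lon 120°, lat -39°.
Subsquare p=15, w=22: +15·0.0833333° lon, +22·0.0416667° lat → SW at lon 121.25°, lat -38.0833°.
Cell spans 0.0833333° lon × 0.0416667° lat. Centre is SW corner plus half of each.
latitude 38.0625° S, longitude 121.2917° E.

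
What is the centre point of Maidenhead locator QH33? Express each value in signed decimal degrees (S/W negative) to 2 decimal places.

-16.50, 147.00

Field Q=16, H=7: +16·20° lon, +7·10° lat → SW at lon 140°, lat -20°.
Square 3, 3: +3·2° lon, +3·1° lat → SW at lon 146°, lat -17°.
Cell spans 2° lon × 1° lat. Centre is SW corner plus half of each.
latitude -16.50, longitude 147.00.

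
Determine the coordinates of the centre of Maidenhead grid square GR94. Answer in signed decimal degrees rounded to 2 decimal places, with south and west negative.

Field G=6, R=17: +6·20° lon, +17·10° lat → SW at lon -60°, lat 80°.
Square 9, 4: +9·2° lon, +4·1° lat → SW at lon -42°, lat 84°.
Cell spans 2° lon × 1° lat. Centre is SW corner plus half of each.
latitude 84.50, longitude -41.00.

84.50, -41.00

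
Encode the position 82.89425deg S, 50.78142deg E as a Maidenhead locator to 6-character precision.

LA57jc

Offset from 180°W / 90°S: lon 230.7814°, lat 7.1058°.
Field: 230.7814/20 → 11 → L, 7.1058/10 → 0 → A; chars LA.
Square: 10.7814/2 → 5, 7.1058/1 → 7; chars 57.
Subsquare: 0.7814/0.0833333 → 9 → j, 0.1058/0.0416667 → 2 → c; chars jc.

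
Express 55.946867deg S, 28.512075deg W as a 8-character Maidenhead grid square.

HD54rb82

Offset from 180°W / 90°S: lon 151.48792°, lat 34.05313°.
Field: lon ⌊151.48792/20⌋ = 7 → H; lat ⌊34.05313/10⌋ = 3 → D.
Square: lon ⌊11.48792/2⌋ = 5; lat ⌊4.05313/1⌋ = 4.
Subsquare: lon ⌊1.48792/0.0833333⌋ = 17 → r; lat ⌊0.05313/0.0416667⌋ = 1 → b.
Extended square: lon ⌊0.07126/0.00833333⌋ = 8; lat ⌊0.01147/0.00416667⌋ = 2.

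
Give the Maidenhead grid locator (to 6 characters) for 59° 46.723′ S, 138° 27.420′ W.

CD00sf

Add 180° to longitude and 90° to latitude: 41.5430, 30.2213.
Field: lon ⌊41.5430/20⌋ = 2 → C; lat ⌊30.2213/10⌋ = 3 → D.
Square: lon ⌊1.5430/2⌋ = 0; lat ⌊0.2213/1⌋ = 0.
Subsquare: lon ⌊1.5430/0.0833333⌋ = 18 → s; lat ⌊0.2213/0.0416667⌋ = 5 → f.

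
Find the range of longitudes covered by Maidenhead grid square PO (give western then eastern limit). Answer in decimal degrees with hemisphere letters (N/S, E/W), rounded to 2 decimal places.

Field P=15, O=14: +15·20° lon, +14·10° lat → SW at lon 120°, lat 50°.
Cell spans 20° lon × 10° lat.
west 120.00° E, east 140.00° E.

120.00° E, 140.00° E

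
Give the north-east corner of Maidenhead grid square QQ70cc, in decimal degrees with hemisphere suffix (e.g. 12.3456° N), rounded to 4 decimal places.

Field Q=16, Q=16: +16·20° lon, +16·10° lat → SW at lon 140°, lat 70°.
Square 7, 0: +7·2° lon, +0·1° lat → SW at lon 154°, lat 70°.
Subsquare c=2, c=2: +2·0.0833333° lon, +2·0.0416667° lat → SW at lon 154.167°, lat 70.0833°.
Cell spans 0.0833333° lon × 0.0416667° lat. NE corner is SW corner plus one full cell.
latitude 70.1250° N, longitude 154.2500° E.

70.1250° N, 154.2500° E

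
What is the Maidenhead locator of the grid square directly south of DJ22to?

DJ22tn

Latitude subsquare o = 14; −1 → 13 = n.
The longitude characters are unchanged.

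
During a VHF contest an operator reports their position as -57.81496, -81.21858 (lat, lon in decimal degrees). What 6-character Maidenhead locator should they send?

ED92je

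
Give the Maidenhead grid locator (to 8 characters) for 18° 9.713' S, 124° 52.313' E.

PH21ku41

Add 180° to longitude and 90° to latitude: 304.87188, 71.83812.
Field: 304.87188/20 → 15 → P, 71.83812/10 → 7 → H; chars PH.
Square: 4.87188/2 → 2, 1.83812/1 → 1; chars 21.
Subsquare: 0.87188/0.0833333 → 10 → k, 0.83812/0.0416667 → 20 → u; chars ku.
Extended square: 0.03855/0.00833333 → 4, 0.00478/0.00416667 → 1; chars 41.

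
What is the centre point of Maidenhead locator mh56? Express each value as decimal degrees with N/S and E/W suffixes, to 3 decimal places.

Field M=12, H=7: +12·20° lon, +7·10° lat → SW at lon 60°, lat -20°.
Square 5, 6: +5·2° lon, +6·1° lat → SW at lon 70°, lat -14°.
Cell spans 2° lon × 1° lat. Centre is SW corner plus half of each.
latitude 13.500° S, longitude 71.000° E.

13.500° S, 71.000° E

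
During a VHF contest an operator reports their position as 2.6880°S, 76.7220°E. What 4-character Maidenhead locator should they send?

MI87

Add 180° to longitude and 90° to latitude: 256.72, 87.31.
Field: 256.72/20 → 12 → M, 87.31/10 → 8 → I; chars MI.
Square: 16.72/2 → 8, 7.31/1 → 7; chars 87.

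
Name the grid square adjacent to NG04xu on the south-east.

Longitude subsquare x = 23; +1 → 24, wraps to 0 = a, carry into square.
Longitude square 0; +1 → 1.
Latitude subsquare u = 20; −1 → 19 = t.

NG14at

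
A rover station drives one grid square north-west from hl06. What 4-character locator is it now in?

Longitude square 0; −1 → -1, wraps to 9, carry into field.
Longitude field H = 7; −1 → 6 = G.
Latitude square 6; +1 → 7.

GL97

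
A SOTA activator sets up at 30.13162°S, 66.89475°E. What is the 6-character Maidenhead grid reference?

MF39ku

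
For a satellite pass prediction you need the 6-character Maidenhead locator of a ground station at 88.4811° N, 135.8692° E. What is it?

PR78wl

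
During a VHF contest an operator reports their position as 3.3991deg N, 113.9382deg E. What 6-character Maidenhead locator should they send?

Shift to the Maidenhead origin (180°W, 90°S): lon 293.9382, lat 93.3991.
Field (20°×10°, letters A–R): 293.9382/20 → 14 → O, 93.3991/10 → 9 → J; chars OJ.
Square (2°×1°, digits 0–9): 13.9382/2 → 6, 3.3991/1 → 3; chars 63.
Subsquare (5′×2.5′, letters a–x): 1.9382/0.0833333 → 23 → x, 0.3991/0.0416667 → 9 → j; chars xj.

OJ63xj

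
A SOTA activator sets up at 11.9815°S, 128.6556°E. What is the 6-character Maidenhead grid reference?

Shift to the Maidenhead origin (180°W, 90°S): lon 308.6556, lat 78.0185.
Field: lon ⌊308.6556/20⌋ = 15 → P; lat ⌊78.0185/10⌋ = 7 → H.
Square: lon ⌊8.6556/2⌋ = 4; lat ⌊8.0185/1⌋ = 8.
Subsquare: lon ⌊0.6556/0.0833333⌋ = 7 → h; lat ⌊0.0185/0.0416667⌋ = 0 → a.

PH48ha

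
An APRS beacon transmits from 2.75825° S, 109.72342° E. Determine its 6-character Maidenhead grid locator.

OI47uf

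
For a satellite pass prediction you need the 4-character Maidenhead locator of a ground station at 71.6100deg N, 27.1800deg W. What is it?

HQ61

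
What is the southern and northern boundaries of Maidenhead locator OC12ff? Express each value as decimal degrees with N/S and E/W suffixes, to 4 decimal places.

Field O=14, C=2: +14·20° lon, +2·10° lat → SW at lon 100°, lat -70°.
Square 1, 2: +1·2° lon, +2·1° lat → SW at lon 102°, lat -68°.
Subsquare f=5, f=5: +5·0.0833333° lon, +5·0.0416667° lat → SW at lon 102.417°, lat -67.7917°.
Cell spans 0.0833333° lon × 0.0416667° lat.
south 67.7917° S, north 67.7500° S.

67.7917° S, 67.7500° S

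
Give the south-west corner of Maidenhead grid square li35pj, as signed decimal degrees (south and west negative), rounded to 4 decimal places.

Field L=11, I=8: +11·20° lon, +8·10° lat → SW at lon 40°, lat -10°.
Square 3, 5: +3·2° lon, +5·1° lat → SW at lon 46°, lat -5°.
Subsquare p=15, j=9: +15·0.0833333° lon, +9·0.0416667° lat → SW at lon 47.25°, lat -4.625°.
latitude -4.6250, longitude 47.2500.

-4.6250, 47.2500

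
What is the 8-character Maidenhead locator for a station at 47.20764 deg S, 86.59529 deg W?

Shift to the Maidenhead origin (180°W, 90°S): lon 93.40471, lat 42.79236.
Field: lon ⌊93.40471/20⌋ = 4 → E; lat ⌊42.79236/10⌋ = 4 → E.
Square: lon ⌊13.40471/2⌋ = 6; lat ⌊2.79236/1⌋ = 2.
Subsquare: lon ⌊1.40471/0.0833333⌋ = 16 → q; lat ⌊0.79236/0.0416667⌋ = 19 → t.
Extended square: lon ⌊0.07138/0.00833333⌋ = 8; lat ⌊0.00069/0.00416667⌋ = 0.

EE62qt80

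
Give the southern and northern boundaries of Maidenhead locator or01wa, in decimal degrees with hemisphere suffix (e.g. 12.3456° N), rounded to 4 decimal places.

Field O=14, R=17: +14·20° lon, +17·10° lat → SW at lon 100°, lat 80°.
Square 0, 1: +0·2° lon, +1·1° lat → SW at lon 100°, lat 81°.
Subsquare w=22, a=0: +22·0.0833333° lon, +0·0.0416667° lat → SW at lon 101.833°, lat 81°.
Cell spans 0.0833333° lon × 0.0416667° lat.
south 81.0000° N, north 81.0417° N.

81.0000° N, 81.0417° N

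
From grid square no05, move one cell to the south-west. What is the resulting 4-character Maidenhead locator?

MO94

Longitude square 0; −1 → -1, wraps to 9, carry into field.
Longitude field N = 13; −1 → 12 = M.
Latitude square 5; −1 → 4.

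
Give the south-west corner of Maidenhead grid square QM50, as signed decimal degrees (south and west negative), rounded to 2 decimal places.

Field Q=16, M=12: +16·20° lon, +12·10° lat → SW at lon 140°, lat 30°.
Square 5, 0: +5·2° lon, +0·1° lat → SW at lon 150°, lat 30°.
latitude 30.00, longitude 150.00.

30.00, 150.00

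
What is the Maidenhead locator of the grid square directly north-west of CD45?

CD36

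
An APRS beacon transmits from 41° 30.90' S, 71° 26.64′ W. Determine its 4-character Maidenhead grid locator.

FE48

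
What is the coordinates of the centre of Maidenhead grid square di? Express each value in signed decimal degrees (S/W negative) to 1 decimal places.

Field D=3, I=8: +3·20° lon, +8·10° lat → SW at lon -120°, lat -10°.
Cell spans 20° lon × 10° lat. Centre is SW corner plus half of each.
latitude -5.0, longitude -110.0.

-5.0, -110.0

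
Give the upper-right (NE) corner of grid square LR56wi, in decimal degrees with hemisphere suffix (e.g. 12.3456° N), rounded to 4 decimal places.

Field L=11, R=17: +11·20° lon, +17·10° lat → SW at lon 40°, lat 80°.
Square 5, 6: +5·2° lon, +6·1° lat → SW at lon 50°, lat 86°.
Subsquare w=22, i=8: +22·0.0833333° lon, +8·0.0416667° lat → SW at lon 51.8333°, lat 86.3333°.
Cell spans 0.0833333° lon × 0.0416667° lat. NE corner is SW corner plus one full cell.
latitude 86.3750° N, longitude 51.9167° E.

86.3750° N, 51.9167° E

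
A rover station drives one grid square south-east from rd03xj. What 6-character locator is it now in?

Longitude subsquare x = 23; +1 → 24, wraps to 0 = a, carry into square.
Longitude square 0; +1 → 1.
Latitude subsquare j = 9; −1 → 8 = i.

RD13ai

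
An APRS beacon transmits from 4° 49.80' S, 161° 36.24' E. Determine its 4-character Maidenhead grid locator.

RI05

Add 180° to longitude and 90° to latitude: 341.60, 85.17.
Field: lon ⌊341.60/20⌋ = 17 → R; lat ⌊85.17/10⌋ = 8 → I.
Square: lon ⌊1.60/2⌋ = 0; lat ⌊5.17/1⌋ = 5.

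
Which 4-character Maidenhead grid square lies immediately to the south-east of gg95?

HG04

Longitude square 9; +1 → 10, wraps to 0, carry into field.
Longitude field G = 6; +1 → 7 = H.
Latitude square 5; −1 → 4.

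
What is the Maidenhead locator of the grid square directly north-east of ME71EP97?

Longitude extended square 9; +1 → 10, wraps to 0, carry into subsquare.
Longitude subsquare e = 4; +1 → 5 = f.
Latitude extended square 7; +1 → 8.

ME71fp08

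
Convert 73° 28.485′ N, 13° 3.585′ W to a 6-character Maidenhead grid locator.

IQ33ll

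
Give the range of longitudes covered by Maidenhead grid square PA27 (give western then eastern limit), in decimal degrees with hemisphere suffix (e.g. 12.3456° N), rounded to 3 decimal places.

Field P=15, A=0: +15·20° lon, +0·10° lat → SW at lon 120°, lat -90°.
Square 2, 7: +2·2° lon, +7·1° lat → SW at lon 124°, lat -83°.
Cell spans 2° lon × 1° lat.
west 124.000° E, east 126.000° E.

124.000° E, 126.000° E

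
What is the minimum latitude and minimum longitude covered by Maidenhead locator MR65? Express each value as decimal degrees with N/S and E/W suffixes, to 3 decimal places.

85.000° N, 72.000° E

Field M=12, R=17: +12·20° lon, +17·10° lat → SW at lon 60°, lat 80°.
Square 6, 5: +6·2° lon, +5·1° lat → SW at lon 72°, lat 85°.
latitude 85.000° N, longitude 72.000° E.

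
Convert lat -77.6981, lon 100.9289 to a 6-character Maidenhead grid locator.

OB02lh

Offset from 180°W / 90°S: lon 280.9289°, lat 12.3019°.
Field: lon ⌊280.9289/20⌋ = 14 → O; lat ⌊12.3019/10⌋ = 1 → B.
Square: lon ⌊0.9289/2⌋ = 0; lat ⌊2.3019/1⌋ = 2.
Subsquare: lon ⌊0.9289/0.0833333⌋ = 11 → l; lat ⌊0.3019/0.0416667⌋ = 7 → h.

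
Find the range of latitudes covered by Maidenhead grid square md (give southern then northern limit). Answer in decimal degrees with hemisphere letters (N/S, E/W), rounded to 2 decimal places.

60.00° S, 50.00° S

Field M=12, D=3: +12·20° lon, +3·10° lat → SW at lon 60°, lat -60°.
Cell spans 20° lon × 10° lat.
south 60.00° S, north 50.00° S.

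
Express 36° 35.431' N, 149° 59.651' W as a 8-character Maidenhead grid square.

Shift to the Maidenhead origin (180°W, 90°S): lon 30.00582, lat 126.59052.
Field (20°×10°, letters A–R): 30.00582/20 → 1 → B, 126.59052/10 → 12 → M; chars BM.
Square (2°×1°, digits 0–9): 10.00582/2 → 5, 6.59052/1 → 6; chars 56.
Subsquare (5′×2.5′, letters a–x): 0.00582/0.0833333 → 0 → a, 0.59052/0.0416667 → 14 → o; chars ao.
Extended square (30″×15″, digits 0–9): 0.00582/0.00833333 → 0, 0.00718/0.00416667 → 1; chars 01.

BM56ao01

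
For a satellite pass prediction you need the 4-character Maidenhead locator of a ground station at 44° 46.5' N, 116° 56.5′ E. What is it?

Add 180° to longitude and 90° to latitude: 296.94, 134.78.
Field (20°×10°, letters A–R): 296.94/20 → 14 → O, 134.78/10 → 13 → N; chars ON.
Square (2°×1°, digits 0–9): 16.94/2 → 8, 4.78/1 → 4; chars 84.

ON84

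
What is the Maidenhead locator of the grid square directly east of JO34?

Longitude square 3; +1 → 4.
The latitude characters are unchanged.

JO44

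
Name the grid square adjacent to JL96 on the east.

KL06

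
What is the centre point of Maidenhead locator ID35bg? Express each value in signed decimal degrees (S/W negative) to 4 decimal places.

-54.7292, -13.8750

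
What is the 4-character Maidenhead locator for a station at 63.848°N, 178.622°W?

Add 180° to longitude and 90° to latitude: 1.38, 153.85.
Field (20°×10°, letters A–R): 1.38/20 → 0 → A, 153.85/10 → 15 → P; chars AP.
Square (2°×1°, digits 0–9): 1.38/2 → 0, 3.85/1 → 3; chars 03.

AP03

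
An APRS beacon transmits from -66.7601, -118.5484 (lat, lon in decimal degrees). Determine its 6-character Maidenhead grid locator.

DC03rf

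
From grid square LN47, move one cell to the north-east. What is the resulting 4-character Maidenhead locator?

Longitude square 4; +1 → 5.
Latitude square 7; +1 → 8.

LN58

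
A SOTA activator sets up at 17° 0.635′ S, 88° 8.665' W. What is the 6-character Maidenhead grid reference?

Add 180° to longitude and 90° to latitude: 91.8556, 72.9894.
Field: 91.8556/20 → 4 → E, 72.9894/10 → 7 → H; chars EH.
Square: 11.8556/2 → 5, 2.9894/1 → 2; chars 52.
Subsquare: 1.8556/0.0833333 → 22 → w, 0.9894/0.0416667 → 23 → x; chars wx.

EH52wx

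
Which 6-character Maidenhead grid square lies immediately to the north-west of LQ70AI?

Longitude subsquare a = 0; −1 → -1, wraps to 23 = x, carry into square.
Longitude square 7; −1 → 6.
Latitude subsquare i = 8; +1 → 9 = j.

LQ60xj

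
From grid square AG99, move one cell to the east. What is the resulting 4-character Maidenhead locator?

BG09

Longitude square 9; +1 → 10, wraps to 0, carry into field.
Longitude field A = 0; +1 → 1 = B.
The latitude characters are unchanged.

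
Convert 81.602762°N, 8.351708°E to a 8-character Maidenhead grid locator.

JR41eo24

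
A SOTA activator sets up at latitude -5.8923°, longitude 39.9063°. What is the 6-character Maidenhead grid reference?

KI94wc

Offset from 180°W / 90°S: lon 219.9063°, lat 84.1077°.
Field: 219.9063/20 → 10 → K, 84.1077/10 → 8 → I; chars KI.
Square: 19.9063/2 → 9, 4.1077/1 → 4; chars 94.
Subsquare: 1.9063/0.0833333 → 22 → w, 0.1077/0.0416667 → 2 → c; chars wc.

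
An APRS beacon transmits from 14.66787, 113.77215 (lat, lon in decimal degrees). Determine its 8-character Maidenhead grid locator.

OK64vq20

Add 180° to longitude and 90° to latitude: 293.77215, 104.66787.
Field: lon ⌊293.77215/20⌋ = 14 → O; lat ⌊104.66787/10⌋ = 10 → K.
Square: lon ⌊13.77215/2⌋ = 6; lat ⌊4.66787/1⌋ = 4.
Subsquare: lon ⌊1.77215/0.0833333⌋ = 21 → v; lat ⌊0.66787/0.0416667⌋ = 16 → q.
Extended square: lon ⌊0.02215/0.00833333⌋ = 2; lat ⌊0.00120/0.00416667⌋ = 0.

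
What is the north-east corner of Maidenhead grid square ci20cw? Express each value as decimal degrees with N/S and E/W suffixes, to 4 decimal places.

Field C=2, I=8: +2·20° lon, +8·10° lat → SW at lon -140°, lat -10°.
Square 2, 0: +2·2° lon, +0·1° lat → SW at lon -136°, lat -10°.
Subsquare c=2, w=22: +2·0.0833333° lon, +22·0.0416667° lat → SW at lon -135.833°, lat -9.08333°.
Cell spans 0.0833333° lon × 0.0416667° lat. NE corner is SW corner plus one full cell.
latitude 9.0417° S, longitude 135.7500° W.

9.0417° S, 135.7500° W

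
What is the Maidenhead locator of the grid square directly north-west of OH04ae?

NH94xf

Longitude subsquare a = 0; −1 → -1, wraps to 23 = x, carry into square.
Longitude square 0; −1 → -1, wraps to 9, carry into field.
Longitude field O = 14; −1 → 13 = N.
Latitude subsquare e = 4; +1 → 5 = f.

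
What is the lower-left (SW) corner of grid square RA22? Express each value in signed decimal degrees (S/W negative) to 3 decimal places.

-88.000, 164.000

Field R=17, A=0: +17·20° lon, +0·10° lat → SW at lon 160°, lat -90°.
Square 2, 2: +2·2° lon, +2·1° lat → SW at lon 164°, lat -88°.
latitude -88.000, longitude 164.000.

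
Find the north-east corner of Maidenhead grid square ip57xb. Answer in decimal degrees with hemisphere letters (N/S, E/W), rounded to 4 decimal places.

67.0833° N, 8.0000° W

Field I=8, P=15: +8·20° lon, +15·10° lat → SW at lon -20°, lat 60°.
Square 5, 7: +5·2° lon, +7·1° lat → SW at lon -10°, lat 67°.
Subsquare x=23, b=1: +23·0.0833333° lon, +1·0.0416667° lat → SW at lon -8.08333°, lat 67.0417°.
Cell spans 0.0833333° lon × 0.0416667° lat. NE corner is SW corner plus one full cell.
latitude 67.0833° N, longitude 8.0000° W.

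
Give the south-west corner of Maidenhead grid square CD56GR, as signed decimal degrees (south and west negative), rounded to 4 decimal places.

-53.2917, -129.5000

Field C=2, D=3: +2·20° lon, +3·10° lat → SW at lon -140°, lat -60°.
Square 5, 6: +5·2° lon, +6·1° lat → SW at lon -130°, lat -54°.
Subsquare g=6, r=17: +6·0.0833333° lon, +17·0.0416667° lat → SW at lon -129.5°, lat -53.2917°.
latitude -53.2917, longitude -129.5000.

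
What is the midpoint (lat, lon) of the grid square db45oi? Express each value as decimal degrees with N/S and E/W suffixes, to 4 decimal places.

Field D=3, B=1: +3·20° lon, +1·10° lat → SW at lon -120°, lat -80°.
Square 4, 5: +4·2° lon, +5·1° lat → SW at lon -112°, lat -75°.
Subsquare o=14, i=8: +14·0.0833333° lon, +8·0.0416667° lat → SW at lon -110.833°, lat -74.6667°.
Cell spans 0.0833333° lon × 0.0416667° lat. Centre is SW corner plus half of each.
latitude 74.6458° S, longitude 110.7917° W.

74.6458° S, 110.7917° W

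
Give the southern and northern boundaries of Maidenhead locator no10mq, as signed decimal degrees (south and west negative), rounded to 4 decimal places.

50.6667, 50.7083

Field N=13, O=14: +13·20° lon, +14·10° lat → SW at lon 80°, lat 50°.
Square 1, 0: +1·2° lon, +0·1° lat → SW at lon 82°, lat 50°.
Subsquare m=12, q=16: +12·0.0833333° lon, +16·0.0416667° lat → SW at lon 83°, lat 50.6667°.
Cell spans 0.0833333° lon × 0.0416667° lat.
south 50.6667, north 50.7083.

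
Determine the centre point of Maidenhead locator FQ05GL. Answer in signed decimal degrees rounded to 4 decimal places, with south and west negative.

75.4792, -79.4583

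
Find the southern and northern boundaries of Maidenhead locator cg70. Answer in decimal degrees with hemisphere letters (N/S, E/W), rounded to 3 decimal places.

Field C=2, G=6: +2·20° lon, +6·10° lat → SW at lon -140°, lat -30°.
Square 7, 0: +7·2° lon, +0·1° lat → SW at lon -126°, lat -30°.
Cell spans 2° lon × 1° lat.
south 30.000° S, north 29.000° S.

30.000° S, 29.000° S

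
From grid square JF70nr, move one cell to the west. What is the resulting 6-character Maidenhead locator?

Longitude subsquare n = 13; −1 → 12 = m.
The latitude characters are unchanged.

JF70mr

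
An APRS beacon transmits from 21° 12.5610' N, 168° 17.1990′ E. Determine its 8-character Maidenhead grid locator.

RL41df40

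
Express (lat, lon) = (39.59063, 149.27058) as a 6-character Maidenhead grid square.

QM49po

Add 180° to longitude and 90° to latitude: 329.2706, 129.5906.
Field: lon ⌊329.2706/20⌋ = 16 → Q; lat ⌊129.5906/10⌋ = 12 → M.
Square: lon ⌊9.2706/2⌋ = 4; lat ⌊9.5906/1⌋ = 9.
Subsquare: lon ⌊1.2706/0.0833333⌋ = 15 → p; lat ⌊0.5906/0.0416667⌋ = 14 → o.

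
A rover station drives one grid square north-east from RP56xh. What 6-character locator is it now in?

Longitude subsquare x = 23; +1 → 24, wraps to 0 = a, carry into square.
Longitude square 5; +1 → 6.
Latitude subsquare h = 7; +1 → 8 = i.

RP66ai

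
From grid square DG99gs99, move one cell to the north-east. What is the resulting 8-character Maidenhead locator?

DG99ht00

Longitude extended square 9; +1 → 10, wraps to 0, carry into subsquare.
Longitude subsquare g = 6; +1 → 7 = h.
Latitude extended square 9; +1 → 10, wraps to 0, carry into subsquare.
Latitude subsquare s = 18; +1 → 19 = t.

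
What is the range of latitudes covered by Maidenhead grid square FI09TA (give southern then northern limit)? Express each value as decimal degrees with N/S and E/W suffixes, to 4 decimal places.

1.0000° S, 0.9583° S

Field F=5, I=8: +5·20° lon, +8·10° lat → SW at lon -80°, lat -10°.
Square 0, 9: +0·2° lon, +9·1° lat → SW at lon -80°, lat -1°.
Subsquare t=19, a=0: +19·0.0833333° lon, +0·0.0416667° lat → SW at lon -78.4167°, lat -1°.
Cell spans 0.0833333° lon × 0.0416667° lat.
south 1.0000° S, north 0.9583° S.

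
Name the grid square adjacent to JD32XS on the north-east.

JD42at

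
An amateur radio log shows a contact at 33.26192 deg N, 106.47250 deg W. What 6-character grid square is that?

DM63sg

Add 180° to longitude and 90° to latitude: 73.5275, 123.2619.
Field: 73.5275/20 → 3 → D, 123.2619/10 → 12 → M; chars DM.
Square: 13.5275/2 → 6, 3.2619/1 → 3; chars 63.
Subsquare: 1.5275/0.0833333 → 18 → s, 0.2619/0.0416667 → 6 → g; chars sg.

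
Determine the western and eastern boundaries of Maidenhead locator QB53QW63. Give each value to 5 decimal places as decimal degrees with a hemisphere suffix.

Field Q=16, B=1: +16·20° lon, +1·10° lat → SW at lon 140°, lat -80°.
Square 5, 3: +5·2° lon, +3·1° lat → SW at lon 150°, lat -77°.
Subsquare q=16, w=22: +16·0.0833333° lon, +22·0.0416667° lat → SW at lon 151.333°, lat -76.0833°.
Extended square 6, 3: +6·0.00833333° lon, +3·0.00416667° lat → SW at lon 151.383°, lat -76.0708°.
Cell spans 0.00833333° lon × 0.00416667° lat.
west 151.38333° E, east 151.39167° E.

151.38333° E, 151.39167° E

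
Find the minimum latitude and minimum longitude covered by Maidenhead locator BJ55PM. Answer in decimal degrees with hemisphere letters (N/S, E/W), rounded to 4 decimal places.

Field B=1, J=9: +1·20° lon, +9·10° lat → SW at lon -160°, lat 0°.
Square 5, 5: +5·2° lon, +5·1° lat → SW at lon -150°, lat 5°.
Subsquare p=15, m=12: +15·0.0833333° lon, +12·0.0416667° lat → SW at lon -148.75°, lat 5.5°.
latitude 5.5000° N, longitude 148.7500° W.

5.5000° N, 148.7500° W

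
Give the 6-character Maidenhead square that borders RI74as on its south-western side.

RI64xr

Longitude subsquare a = 0; −1 → -1, wraps to 23 = x, carry into square.
Longitude square 7; −1 → 6.
Latitude subsquare s = 18; −1 → 17 = r.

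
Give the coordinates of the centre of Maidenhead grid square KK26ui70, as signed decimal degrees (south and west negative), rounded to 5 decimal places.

16.33542, 25.72917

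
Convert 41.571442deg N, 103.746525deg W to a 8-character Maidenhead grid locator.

DN81dn07

Offset from 180°W / 90°S: lon 76.25347°, lat 131.57144°.
Field: 76.25347/20 → 3 → D, 131.57144/10 → 13 → N; chars DN.
Square: 16.25347/2 → 8, 1.57144/1 → 1; chars 81.
Subsquare: 0.25347/0.0833333 → 3 → d, 0.57144/0.0416667 → 13 → n; chars dn.
Extended square: 0.00347/0.00833333 → 0, 0.02978/0.00416667 → 7; chars 07.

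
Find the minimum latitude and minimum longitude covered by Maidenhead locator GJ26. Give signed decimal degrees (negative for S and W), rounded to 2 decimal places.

Field G=6, J=9: +6·20° lon, +9·10° lat → SW at lon -60°, lat 0°.
Square 2, 6: +2·2° lon, +6·1° lat → SW at lon -56°, lat 6°.
latitude 6.00, longitude -56.00.

6.00, -56.00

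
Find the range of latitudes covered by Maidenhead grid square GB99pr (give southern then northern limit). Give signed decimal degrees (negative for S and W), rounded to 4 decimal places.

-70.2917, -70.2500

Field G=6, B=1: +6·20° lon, +1·10° lat → SW at lon -60°, lat -80°.
Square 9, 9: +9·2° lon, +9·1° lat → SW at lon -42°, lat -71°.
Subsquare p=15, r=17: +15·0.0833333° lon, +17·0.0416667° lat → SW at lon -40.75°, lat -70.2917°.
Cell spans 0.0833333° lon × 0.0416667° lat.
south -70.2917, north -70.2500.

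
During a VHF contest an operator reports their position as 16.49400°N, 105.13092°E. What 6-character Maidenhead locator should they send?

Add 180° to longitude and 90° to latitude: 285.1309, 106.4940.
Field: 285.1309/20 → 14 → O, 106.4940/10 → 10 → K; chars OK.
Square: 5.1309/2 → 2, 6.4940/1 → 6; chars 26.
Subsquare: 1.1309/0.0833333 → 13 → n, 0.4940/0.0416667 → 11 → l; chars nl.

OK26nl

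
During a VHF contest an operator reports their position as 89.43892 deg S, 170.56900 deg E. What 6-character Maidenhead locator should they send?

Shift to the Maidenhead origin (180°W, 90°S): lon 350.5690, lat 0.5611.
Field (20°×10°, letters A–R): 350.5690/20 → 17 → R, 0.5611/10 → 0 → A; chars RA.
Square (2°×1°, digits 0–9): 10.5690/2 → 5, 0.5611/1 → 0; chars 50.
Subsquare (5′×2.5′, letters a–x): 0.5690/0.0833333 → 6 → g, 0.5611/0.0416667 → 13 → n; chars gn.

RA50gn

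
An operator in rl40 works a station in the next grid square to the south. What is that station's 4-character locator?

RK49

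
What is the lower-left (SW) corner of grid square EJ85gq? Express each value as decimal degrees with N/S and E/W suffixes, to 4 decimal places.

Field E=4, J=9: +4·20° lon, +9·10° lat → SW at lon -100°, lat 0°.
Square 8, 5: +8·2° lon, +5·1° lat → SW at lon -84°, lat 5°.
Subsquare g=6, q=16: +6·0.0833333° lon, +16·0.0416667° lat → SW at lon -83.5°, lat 5.66667°.
latitude 5.6667° N, longitude 83.5000° W.

5.6667° N, 83.5000° W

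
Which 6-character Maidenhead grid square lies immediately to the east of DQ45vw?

Longitude subsquare v = 21; +1 → 22 = w.
The latitude characters are unchanged.

DQ45ww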